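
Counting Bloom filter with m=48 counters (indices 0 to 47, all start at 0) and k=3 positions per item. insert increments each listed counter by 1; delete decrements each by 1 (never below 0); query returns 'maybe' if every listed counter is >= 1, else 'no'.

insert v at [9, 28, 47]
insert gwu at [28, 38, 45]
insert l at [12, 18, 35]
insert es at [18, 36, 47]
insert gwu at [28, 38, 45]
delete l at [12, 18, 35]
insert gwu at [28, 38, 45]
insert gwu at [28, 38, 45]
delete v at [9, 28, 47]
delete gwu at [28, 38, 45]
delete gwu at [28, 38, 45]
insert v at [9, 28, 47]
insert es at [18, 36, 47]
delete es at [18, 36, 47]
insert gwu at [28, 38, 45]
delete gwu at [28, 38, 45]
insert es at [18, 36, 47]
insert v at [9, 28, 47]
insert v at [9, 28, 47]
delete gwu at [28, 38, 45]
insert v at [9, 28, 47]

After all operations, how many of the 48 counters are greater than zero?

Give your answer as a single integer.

Answer: 7

Derivation:
Step 1: insert v at [9, 28, 47] -> counters=[0,0,0,0,0,0,0,0,0,1,0,0,0,0,0,0,0,0,0,0,0,0,0,0,0,0,0,0,1,0,0,0,0,0,0,0,0,0,0,0,0,0,0,0,0,0,0,1]
Step 2: insert gwu at [28, 38, 45] -> counters=[0,0,0,0,0,0,0,0,0,1,0,0,0,0,0,0,0,0,0,0,0,0,0,0,0,0,0,0,2,0,0,0,0,0,0,0,0,0,1,0,0,0,0,0,0,1,0,1]
Step 3: insert l at [12, 18, 35] -> counters=[0,0,0,0,0,0,0,0,0,1,0,0,1,0,0,0,0,0,1,0,0,0,0,0,0,0,0,0,2,0,0,0,0,0,0,1,0,0,1,0,0,0,0,0,0,1,0,1]
Step 4: insert es at [18, 36, 47] -> counters=[0,0,0,0,0,0,0,0,0,1,0,0,1,0,0,0,0,0,2,0,0,0,0,0,0,0,0,0,2,0,0,0,0,0,0,1,1,0,1,0,0,0,0,0,0,1,0,2]
Step 5: insert gwu at [28, 38, 45] -> counters=[0,0,0,0,0,0,0,0,0,1,0,0,1,0,0,0,0,0,2,0,0,0,0,0,0,0,0,0,3,0,0,0,0,0,0,1,1,0,2,0,0,0,0,0,0,2,0,2]
Step 6: delete l at [12, 18, 35] -> counters=[0,0,0,0,0,0,0,0,0,1,0,0,0,0,0,0,0,0,1,0,0,0,0,0,0,0,0,0,3,0,0,0,0,0,0,0,1,0,2,0,0,0,0,0,0,2,0,2]
Step 7: insert gwu at [28, 38, 45] -> counters=[0,0,0,0,0,0,0,0,0,1,0,0,0,0,0,0,0,0,1,0,0,0,0,0,0,0,0,0,4,0,0,0,0,0,0,0,1,0,3,0,0,0,0,0,0,3,0,2]
Step 8: insert gwu at [28, 38, 45] -> counters=[0,0,0,0,0,0,0,0,0,1,0,0,0,0,0,0,0,0,1,0,0,0,0,0,0,0,0,0,5,0,0,0,0,0,0,0,1,0,4,0,0,0,0,0,0,4,0,2]
Step 9: delete v at [9, 28, 47] -> counters=[0,0,0,0,0,0,0,0,0,0,0,0,0,0,0,0,0,0,1,0,0,0,0,0,0,0,0,0,4,0,0,0,0,0,0,0,1,0,4,0,0,0,0,0,0,4,0,1]
Step 10: delete gwu at [28, 38, 45] -> counters=[0,0,0,0,0,0,0,0,0,0,0,0,0,0,0,0,0,0,1,0,0,0,0,0,0,0,0,0,3,0,0,0,0,0,0,0,1,0,3,0,0,0,0,0,0,3,0,1]
Step 11: delete gwu at [28, 38, 45] -> counters=[0,0,0,0,0,0,0,0,0,0,0,0,0,0,0,0,0,0,1,0,0,0,0,0,0,0,0,0,2,0,0,0,0,0,0,0,1,0,2,0,0,0,0,0,0,2,0,1]
Step 12: insert v at [9, 28, 47] -> counters=[0,0,0,0,0,0,0,0,0,1,0,0,0,0,0,0,0,0,1,0,0,0,0,0,0,0,0,0,3,0,0,0,0,0,0,0,1,0,2,0,0,0,0,0,0,2,0,2]
Step 13: insert es at [18, 36, 47] -> counters=[0,0,0,0,0,0,0,0,0,1,0,0,0,0,0,0,0,0,2,0,0,0,0,0,0,0,0,0,3,0,0,0,0,0,0,0,2,0,2,0,0,0,0,0,0,2,0,3]
Step 14: delete es at [18, 36, 47] -> counters=[0,0,0,0,0,0,0,0,0,1,0,0,0,0,0,0,0,0,1,0,0,0,0,0,0,0,0,0,3,0,0,0,0,0,0,0,1,0,2,0,0,0,0,0,0,2,0,2]
Step 15: insert gwu at [28, 38, 45] -> counters=[0,0,0,0,0,0,0,0,0,1,0,0,0,0,0,0,0,0,1,0,0,0,0,0,0,0,0,0,4,0,0,0,0,0,0,0,1,0,3,0,0,0,0,0,0,3,0,2]
Step 16: delete gwu at [28, 38, 45] -> counters=[0,0,0,0,0,0,0,0,0,1,0,0,0,0,0,0,0,0,1,0,0,0,0,0,0,0,0,0,3,0,0,0,0,0,0,0,1,0,2,0,0,0,0,0,0,2,0,2]
Step 17: insert es at [18, 36, 47] -> counters=[0,0,0,0,0,0,0,0,0,1,0,0,0,0,0,0,0,0,2,0,0,0,0,0,0,0,0,0,3,0,0,0,0,0,0,0,2,0,2,0,0,0,0,0,0,2,0,3]
Step 18: insert v at [9, 28, 47] -> counters=[0,0,0,0,0,0,0,0,0,2,0,0,0,0,0,0,0,0,2,0,0,0,0,0,0,0,0,0,4,0,0,0,0,0,0,0,2,0,2,0,0,0,0,0,0,2,0,4]
Step 19: insert v at [9, 28, 47] -> counters=[0,0,0,0,0,0,0,0,0,3,0,0,0,0,0,0,0,0,2,0,0,0,0,0,0,0,0,0,5,0,0,0,0,0,0,0,2,0,2,0,0,0,0,0,0,2,0,5]
Step 20: delete gwu at [28, 38, 45] -> counters=[0,0,0,0,0,0,0,0,0,3,0,0,0,0,0,0,0,0,2,0,0,0,0,0,0,0,0,0,4,0,0,0,0,0,0,0,2,0,1,0,0,0,0,0,0,1,0,5]
Step 21: insert v at [9, 28, 47] -> counters=[0,0,0,0,0,0,0,0,0,4,0,0,0,0,0,0,0,0,2,0,0,0,0,0,0,0,0,0,5,0,0,0,0,0,0,0,2,0,1,0,0,0,0,0,0,1,0,6]
Final counters=[0,0,0,0,0,0,0,0,0,4,0,0,0,0,0,0,0,0,2,0,0,0,0,0,0,0,0,0,5,0,0,0,0,0,0,0,2,0,1,0,0,0,0,0,0,1,0,6] -> 7 nonzero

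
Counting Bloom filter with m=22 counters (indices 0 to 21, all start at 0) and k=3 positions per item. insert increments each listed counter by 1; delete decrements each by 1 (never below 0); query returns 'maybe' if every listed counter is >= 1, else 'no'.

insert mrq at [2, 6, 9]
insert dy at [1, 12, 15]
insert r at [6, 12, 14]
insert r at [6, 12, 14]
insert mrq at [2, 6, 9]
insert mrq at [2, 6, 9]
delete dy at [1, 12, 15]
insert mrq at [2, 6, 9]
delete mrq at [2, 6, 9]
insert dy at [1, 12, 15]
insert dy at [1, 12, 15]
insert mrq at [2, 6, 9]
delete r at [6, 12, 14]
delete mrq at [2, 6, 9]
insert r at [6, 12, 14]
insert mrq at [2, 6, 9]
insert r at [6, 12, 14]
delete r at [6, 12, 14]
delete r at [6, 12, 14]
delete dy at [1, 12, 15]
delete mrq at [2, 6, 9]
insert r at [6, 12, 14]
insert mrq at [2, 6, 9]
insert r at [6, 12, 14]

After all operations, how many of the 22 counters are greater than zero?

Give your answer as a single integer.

Answer: 7

Derivation:
Step 1: insert mrq at [2, 6, 9] -> counters=[0,0,1,0,0,0,1,0,0,1,0,0,0,0,0,0,0,0,0,0,0,0]
Step 2: insert dy at [1, 12, 15] -> counters=[0,1,1,0,0,0,1,0,0,1,0,0,1,0,0,1,0,0,0,0,0,0]
Step 3: insert r at [6, 12, 14] -> counters=[0,1,1,0,0,0,2,0,0,1,0,0,2,0,1,1,0,0,0,0,0,0]
Step 4: insert r at [6, 12, 14] -> counters=[0,1,1,0,0,0,3,0,0,1,0,0,3,0,2,1,0,0,0,0,0,0]
Step 5: insert mrq at [2, 6, 9] -> counters=[0,1,2,0,0,0,4,0,0,2,0,0,3,0,2,1,0,0,0,0,0,0]
Step 6: insert mrq at [2, 6, 9] -> counters=[0,1,3,0,0,0,5,0,0,3,0,0,3,0,2,1,0,0,0,0,0,0]
Step 7: delete dy at [1, 12, 15] -> counters=[0,0,3,0,0,0,5,0,0,3,0,0,2,0,2,0,0,0,0,0,0,0]
Step 8: insert mrq at [2, 6, 9] -> counters=[0,0,4,0,0,0,6,0,0,4,0,0,2,0,2,0,0,0,0,0,0,0]
Step 9: delete mrq at [2, 6, 9] -> counters=[0,0,3,0,0,0,5,0,0,3,0,0,2,0,2,0,0,0,0,0,0,0]
Step 10: insert dy at [1, 12, 15] -> counters=[0,1,3,0,0,0,5,0,0,3,0,0,3,0,2,1,0,0,0,0,0,0]
Step 11: insert dy at [1, 12, 15] -> counters=[0,2,3,0,0,0,5,0,0,3,0,0,4,0,2,2,0,0,0,0,0,0]
Step 12: insert mrq at [2, 6, 9] -> counters=[0,2,4,0,0,0,6,0,0,4,0,0,4,0,2,2,0,0,0,0,0,0]
Step 13: delete r at [6, 12, 14] -> counters=[0,2,4,0,0,0,5,0,0,4,0,0,3,0,1,2,0,0,0,0,0,0]
Step 14: delete mrq at [2, 6, 9] -> counters=[0,2,3,0,0,0,4,0,0,3,0,0,3,0,1,2,0,0,0,0,0,0]
Step 15: insert r at [6, 12, 14] -> counters=[0,2,3,0,0,0,5,0,0,3,0,0,4,0,2,2,0,0,0,0,0,0]
Step 16: insert mrq at [2, 6, 9] -> counters=[0,2,4,0,0,0,6,0,0,4,0,0,4,0,2,2,0,0,0,0,0,0]
Step 17: insert r at [6, 12, 14] -> counters=[0,2,4,0,0,0,7,0,0,4,0,0,5,0,3,2,0,0,0,0,0,0]
Step 18: delete r at [6, 12, 14] -> counters=[0,2,4,0,0,0,6,0,0,4,0,0,4,0,2,2,0,0,0,0,0,0]
Step 19: delete r at [6, 12, 14] -> counters=[0,2,4,0,0,0,5,0,0,4,0,0,3,0,1,2,0,0,0,0,0,0]
Step 20: delete dy at [1, 12, 15] -> counters=[0,1,4,0,0,0,5,0,0,4,0,0,2,0,1,1,0,0,0,0,0,0]
Step 21: delete mrq at [2, 6, 9] -> counters=[0,1,3,0,0,0,4,0,0,3,0,0,2,0,1,1,0,0,0,0,0,0]
Step 22: insert r at [6, 12, 14] -> counters=[0,1,3,0,0,0,5,0,0,3,0,0,3,0,2,1,0,0,0,0,0,0]
Step 23: insert mrq at [2, 6, 9] -> counters=[0,1,4,0,0,0,6,0,0,4,0,0,3,0,2,1,0,0,0,0,0,0]
Step 24: insert r at [6, 12, 14] -> counters=[0,1,4,0,0,0,7,0,0,4,0,0,4,0,3,1,0,0,0,0,0,0]
Final counters=[0,1,4,0,0,0,7,0,0,4,0,0,4,0,3,1,0,0,0,0,0,0] -> 7 nonzero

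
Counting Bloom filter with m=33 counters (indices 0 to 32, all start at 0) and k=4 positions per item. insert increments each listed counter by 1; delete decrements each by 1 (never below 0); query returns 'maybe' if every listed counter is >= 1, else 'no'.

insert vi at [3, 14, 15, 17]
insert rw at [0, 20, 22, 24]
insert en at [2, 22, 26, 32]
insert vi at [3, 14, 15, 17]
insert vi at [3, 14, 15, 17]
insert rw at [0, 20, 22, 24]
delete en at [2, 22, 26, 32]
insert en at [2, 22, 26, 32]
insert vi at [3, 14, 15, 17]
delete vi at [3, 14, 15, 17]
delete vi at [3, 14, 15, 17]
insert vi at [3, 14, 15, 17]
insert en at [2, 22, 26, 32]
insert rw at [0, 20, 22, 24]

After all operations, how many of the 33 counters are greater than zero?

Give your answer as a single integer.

Answer: 11

Derivation:
Step 1: insert vi at [3, 14, 15, 17] -> counters=[0,0,0,1,0,0,0,0,0,0,0,0,0,0,1,1,0,1,0,0,0,0,0,0,0,0,0,0,0,0,0,0,0]
Step 2: insert rw at [0, 20, 22, 24] -> counters=[1,0,0,1,0,0,0,0,0,0,0,0,0,0,1,1,0,1,0,0,1,0,1,0,1,0,0,0,0,0,0,0,0]
Step 3: insert en at [2, 22, 26, 32] -> counters=[1,0,1,1,0,0,0,0,0,0,0,0,0,0,1,1,0,1,0,0,1,0,2,0,1,0,1,0,0,0,0,0,1]
Step 4: insert vi at [3, 14, 15, 17] -> counters=[1,0,1,2,0,0,0,0,0,0,0,0,0,0,2,2,0,2,0,0,1,0,2,0,1,0,1,0,0,0,0,0,1]
Step 5: insert vi at [3, 14, 15, 17] -> counters=[1,0,1,3,0,0,0,0,0,0,0,0,0,0,3,3,0,3,0,0,1,0,2,0,1,0,1,0,0,0,0,0,1]
Step 6: insert rw at [0, 20, 22, 24] -> counters=[2,0,1,3,0,0,0,0,0,0,0,0,0,0,3,3,0,3,0,0,2,0,3,0,2,0,1,0,0,0,0,0,1]
Step 7: delete en at [2, 22, 26, 32] -> counters=[2,0,0,3,0,0,0,0,0,0,0,0,0,0,3,3,0,3,0,0,2,0,2,0,2,0,0,0,0,0,0,0,0]
Step 8: insert en at [2, 22, 26, 32] -> counters=[2,0,1,3,0,0,0,0,0,0,0,0,0,0,3,3,0,3,0,0,2,0,3,0,2,0,1,0,0,0,0,0,1]
Step 9: insert vi at [3, 14, 15, 17] -> counters=[2,0,1,4,0,0,0,0,0,0,0,0,0,0,4,4,0,4,0,0,2,0,3,0,2,0,1,0,0,0,0,0,1]
Step 10: delete vi at [3, 14, 15, 17] -> counters=[2,0,1,3,0,0,0,0,0,0,0,0,0,0,3,3,0,3,0,0,2,0,3,0,2,0,1,0,0,0,0,0,1]
Step 11: delete vi at [3, 14, 15, 17] -> counters=[2,0,1,2,0,0,0,0,0,0,0,0,0,0,2,2,0,2,0,0,2,0,3,0,2,0,1,0,0,0,0,0,1]
Step 12: insert vi at [3, 14, 15, 17] -> counters=[2,0,1,3,0,0,0,0,0,0,0,0,0,0,3,3,0,3,0,0,2,0,3,0,2,0,1,0,0,0,0,0,1]
Step 13: insert en at [2, 22, 26, 32] -> counters=[2,0,2,3,0,0,0,0,0,0,0,0,0,0,3,3,0,3,0,0,2,0,4,0,2,0,2,0,0,0,0,0,2]
Step 14: insert rw at [0, 20, 22, 24] -> counters=[3,0,2,3,0,0,0,0,0,0,0,0,0,0,3,3,0,3,0,0,3,0,5,0,3,0,2,0,0,0,0,0,2]
Final counters=[3,0,2,3,0,0,0,0,0,0,0,0,0,0,3,3,0,3,0,0,3,0,5,0,3,0,2,0,0,0,0,0,2] -> 11 nonzero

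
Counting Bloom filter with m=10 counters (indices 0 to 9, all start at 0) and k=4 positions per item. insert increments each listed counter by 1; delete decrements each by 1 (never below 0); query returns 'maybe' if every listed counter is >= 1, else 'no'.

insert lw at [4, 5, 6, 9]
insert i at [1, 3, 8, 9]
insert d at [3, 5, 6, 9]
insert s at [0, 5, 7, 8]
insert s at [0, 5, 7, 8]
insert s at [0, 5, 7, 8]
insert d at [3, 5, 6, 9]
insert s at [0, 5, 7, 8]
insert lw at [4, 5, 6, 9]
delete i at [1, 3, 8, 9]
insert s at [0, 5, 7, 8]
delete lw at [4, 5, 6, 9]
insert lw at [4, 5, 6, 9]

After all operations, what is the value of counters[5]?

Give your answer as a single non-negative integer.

Step 1: insert lw at [4, 5, 6, 9] -> counters=[0,0,0,0,1,1,1,0,0,1]
Step 2: insert i at [1, 3, 8, 9] -> counters=[0,1,0,1,1,1,1,0,1,2]
Step 3: insert d at [3, 5, 6, 9] -> counters=[0,1,0,2,1,2,2,0,1,3]
Step 4: insert s at [0, 5, 7, 8] -> counters=[1,1,0,2,1,3,2,1,2,3]
Step 5: insert s at [0, 5, 7, 8] -> counters=[2,1,0,2,1,4,2,2,3,3]
Step 6: insert s at [0, 5, 7, 8] -> counters=[3,1,0,2,1,5,2,3,4,3]
Step 7: insert d at [3, 5, 6, 9] -> counters=[3,1,0,3,1,6,3,3,4,4]
Step 8: insert s at [0, 5, 7, 8] -> counters=[4,1,0,3,1,7,3,4,5,4]
Step 9: insert lw at [4, 5, 6, 9] -> counters=[4,1,0,3,2,8,4,4,5,5]
Step 10: delete i at [1, 3, 8, 9] -> counters=[4,0,0,2,2,8,4,4,4,4]
Step 11: insert s at [0, 5, 7, 8] -> counters=[5,0,0,2,2,9,4,5,5,4]
Step 12: delete lw at [4, 5, 6, 9] -> counters=[5,0,0,2,1,8,3,5,5,3]
Step 13: insert lw at [4, 5, 6, 9] -> counters=[5,0,0,2,2,9,4,5,5,4]
Final counters=[5,0,0,2,2,9,4,5,5,4] -> counters[5]=9

Answer: 9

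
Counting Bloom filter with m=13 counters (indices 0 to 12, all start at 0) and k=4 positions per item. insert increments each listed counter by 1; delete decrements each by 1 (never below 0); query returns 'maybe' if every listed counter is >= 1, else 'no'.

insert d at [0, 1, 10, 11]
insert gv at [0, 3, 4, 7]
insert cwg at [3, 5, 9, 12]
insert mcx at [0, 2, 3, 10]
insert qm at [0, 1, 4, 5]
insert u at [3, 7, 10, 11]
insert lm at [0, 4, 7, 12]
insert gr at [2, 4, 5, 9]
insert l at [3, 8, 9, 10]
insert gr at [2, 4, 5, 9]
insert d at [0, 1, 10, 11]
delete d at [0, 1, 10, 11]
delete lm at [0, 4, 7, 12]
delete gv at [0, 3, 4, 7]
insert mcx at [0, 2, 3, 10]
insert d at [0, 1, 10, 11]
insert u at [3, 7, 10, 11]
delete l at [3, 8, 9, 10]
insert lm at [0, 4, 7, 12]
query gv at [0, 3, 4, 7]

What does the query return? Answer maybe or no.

Answer: maybe

Derivation:
Step 1: insert d at [0, 1, 10, 11] -> counters=[1,1,0,0,0,0,0,0,0,0,1,1,0]
Step 2: insert gv at [0, 3, 4, 7] -> counters=[2,1,0,1,1,0,0,1,0,0,1,1,0]
Step 3: insert cwg at [3, 5, 9, 12] -> counters=[2,1,0,2,1,1,0,1,0,1,1,1,1]
Step 4: insert mcx at [0, 2, 3, 10] -> counters=[3,1,1,3,1,1,0,1,0,1,2,1,1]
Step 5: insert qm at [0, 1, 4, 5] -> counters=[4,2,1,3,2,2,0,1,0,1,2,1,1]
Step 6: insert u at [3, 7, 10, 11] -> counters=[4,2,1,4,2,2,0,2,0,1,3,2,1]
Step 7: insert lm at [0, 4, 7, 12] -> counters=[5,2,1,4,3,2,0,3,0,1,3,2,2]
Step 8: insert gr at [2, 4, 5, 9] -> counters=[5,2,2,4,4,3,0,3,0,2,3,2,2]
Step 9: insert l at [3, 8, 9, 10] -> counters=[5,2,2,5,4,3,0,3,1,3,4,2,2]
Step 10: insert gr at [2, 4, 5, 9] -> counters=[5,2,3,5,5,4,0,3,1,4,4,2,2]
Step 11: insert d at [0, 1, 10, 11] -> counters=[6,3,3,5,5,4,0,3,1,4,5,3,2]
Step 12: delete d at [0, 1, 10, 11] -> counters=[5,2,3,5,5,4,0,3,1,4,4,2,2]
Step 13: delete lm at [0, 4, 7, 12] -> counters=[4,2,3,5,4,4,0,2,1,4,4,2,1]
Step 14: delete gv at [0, 3, 4, 7] -> counters=[3,2,3,4,3,4,0,1,1,4,4,2,1]
Step 15: insert mcx at [0, 2, 3, 10] -> counters=[4,2,4,5,3,4,0,1,1,4,5,2,1]
Step 16: insert d at [0, 1, 10, 11] -> counters=[5,3,4,5,3,4,0,1,1,4,6,3,1]
Step 17: insert u at [3, 7, 10, 11] -> counters=[5,3,4,6,3,4,0,2,1,4,7,4,1]
Step 18: delete l at [3, 8, 9, 10] -> counters=[5,3,4,5,3,4,0,2,0,3,6,4,1]
Step 19: insert lm at [0, 4, 7, 12] -> counters=[6,3,4,5,4,4,0,3,0,3,6,4,2]
Query gv: check counters[0]=6 counters[3]=5 counters[4]=4 counters[7]=3 -> maybe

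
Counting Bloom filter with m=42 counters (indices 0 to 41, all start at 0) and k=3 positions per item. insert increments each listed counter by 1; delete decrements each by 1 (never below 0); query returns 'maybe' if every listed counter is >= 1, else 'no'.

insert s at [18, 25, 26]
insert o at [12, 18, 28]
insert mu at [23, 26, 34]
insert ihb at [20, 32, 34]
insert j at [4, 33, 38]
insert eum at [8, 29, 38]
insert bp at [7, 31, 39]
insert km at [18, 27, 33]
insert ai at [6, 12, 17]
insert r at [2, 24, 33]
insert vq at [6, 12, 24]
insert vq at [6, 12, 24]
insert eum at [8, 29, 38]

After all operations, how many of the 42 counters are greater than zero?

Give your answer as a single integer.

Answer: 22

Derivation:
Step 1: insert s at [18, 25, 26] -> counters=[0,0,0,0,0,0,0,0,0,0,0,0,0,0,0,0,0,0,1,0,0,0,0,0,0,1,1,0,0,0,0,0,0,0,0,0,0,0,0,0,0,0]
Step 2: insert o at [12, 18, 28] -> counters=[0,0,0,0,0,0,0,0,0,0,0,0,1,0,0,0,0,0,2,0,0,0,0,0,0,1,1,0,1,0,0,0,0,0,0,0,0,0,0,0,0,0]
Step 3: insert mu at [23, 26, 34] -> counters=[0,0,0,0,0,0,0,0,0,0,0,0,1,0,0,0,0,0,2,0,0,0,0,1,0,1,2,0,1,0,0,0,0,0,1,0,0,0,0,0,0,0]
Step 4: insert ihb at [20, 32, 34] -> counters=[0,0,0,0,0,0,0,0,0,0,0,0,1,0,0,0,0,0,2,0,1,0,0,1,0,1,2,0,1,0,0,0,1,0,2,0,0,0,0,0,0,0]
Step 5: insert j at [4, 33, 38] -> counters=[0,0,0,0,1,0,0,0,0,0,0,0,1,0,0,0,0,0,2,0,1,0,0,1,0,1,2,0,1,0,0,0,1,1,2,0,0,0,1,0,0,0]
Step 6: insert eum at [8, 29, 38] -> counters=[0,0,0,0,1,0,0,0,1,0,0,0,1,0,0,0,0,0,2,0,1,0,0,1,0,1,2,0,1,1,0,0,1,1,2,0,0,0,2,0,0,0]
Step 7: insert bp at [7, 31, 39] -> counters=[0,0,0,0,1,0,0,1,1,0,0,0,1,0,0,0,0,0,2,0,1,0,0,1,0,1,2,0,1,1,0,1,1,1,2,0,0,0,2,1,0,0]
Step 8: insert km at [18, 27, 33] -> counters=[0,0,0,0,1,0,0,1,1,0,0,0,1,0,0,0,0,0,3,0,1,0,0,1,0,1,2,1,1,1,0,1,1,2,2,0,0,0,2,1,0,0]
Step 9: insert ai at [6, 12, 17] -> counters=[0,0,0,0,1,0,1,1,1,0,0,0,2,0,0,0,0,1,3,0,1,0,0,1,0,1,2,1,1,1,0,1,1,2,2,0,0,0,2,1,0,0]
Step 10: insert r at [2, 24, 33] -> counters=[0,0,1,0,1,0,1,1,1,0,0,0,2,0,0,0,0,1,3,0,1,0,0,1,1,1,2,1,1,1,0,1,1,3,2,0,0,0,2,1,0,0]
Step 11: insert vq at [6, 12, 24] -> counters=[0,0,1,0,1,0,2,1,1,0,0,0,3,0,0,0,0,1,3,0,1,0,0,1,2,1,2,1,1,1,0,1,1,3,2,0,0,0,2,1,0,0]
Step 12: insert vq at [6, 12, 24] -> counters=[0,0,1,0,1,0,3,1,1,0,0,0,4,0,0,0,0,1,3,0,1,0,0,1,3,1,2,1,1,1,0,1,1,3,2,0,0,0,2,1,0,0]
Step 13: insert eum at [8, 29, 38] -> counters=[0,0,1,0,1,0,3,1,2,0,0,0,4,0,0,0,0,1,3,0,1,0,0,1,3,1,2,1,1,2,0,1,1,3,2,0,0,0,3,1,0,0]
Final counters=[0,0,1,0,1,0,3,1,2,0,0,0,4,0,0,0,0,1,3,0,1,0,0,1,3,1,2,1,1,2,0,1,1,3,2,0,0,0,3,1,0,0] -> 22 nonzero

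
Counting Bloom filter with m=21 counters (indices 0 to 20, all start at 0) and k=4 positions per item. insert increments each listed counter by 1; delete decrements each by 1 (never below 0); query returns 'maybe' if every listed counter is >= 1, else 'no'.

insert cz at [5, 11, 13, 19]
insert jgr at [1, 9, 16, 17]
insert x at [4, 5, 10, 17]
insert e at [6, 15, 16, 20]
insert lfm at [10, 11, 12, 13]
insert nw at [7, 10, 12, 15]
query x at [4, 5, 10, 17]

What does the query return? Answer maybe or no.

Answer: maybe

Derivation:
Step 1: insert cz at [5, 11, 13, 19] -> counters=[0,0,0,0,0,1,0,0,0,0,0,1,0,1,0,0,0,0,0,1,0]
Step 2: insert jgr at [1, 9, 16, 17] -> counters=[0,1,0,0,0,1,0,0,0,1,0,1,0,1,0,0,1,1,0,1,0]
Step 3: insert x at [4, 5, 10, 17] -> counters=[0,1,0,0,1,2,0,0,0,1,1,1,0,1,0,0,1,2,0,1,0]
Step 4: insert e at [6, 15, 16, 20] -> counters=[0,1,0,0,1,2,1,0,0,1,1,1,0,1,0,1,2,2,0,1,1]
Step 5: insert lfm at [10, 11, 12, 13] -> counters=[0,1,0,0,1,2,1,0,0,1,2,2,1,2,0,1,2,2,0,1,1]
Step 6: insert nw at [7, 10, 12, 15] -> counters=[0,1,0,0,1,2,1,1,0,1,3,2,2,2,0,2,2,2,0,1,1]
Query x: check counters[4]=1 counters[5]=2 counters[10]=3 counters[17]=2 -> maybe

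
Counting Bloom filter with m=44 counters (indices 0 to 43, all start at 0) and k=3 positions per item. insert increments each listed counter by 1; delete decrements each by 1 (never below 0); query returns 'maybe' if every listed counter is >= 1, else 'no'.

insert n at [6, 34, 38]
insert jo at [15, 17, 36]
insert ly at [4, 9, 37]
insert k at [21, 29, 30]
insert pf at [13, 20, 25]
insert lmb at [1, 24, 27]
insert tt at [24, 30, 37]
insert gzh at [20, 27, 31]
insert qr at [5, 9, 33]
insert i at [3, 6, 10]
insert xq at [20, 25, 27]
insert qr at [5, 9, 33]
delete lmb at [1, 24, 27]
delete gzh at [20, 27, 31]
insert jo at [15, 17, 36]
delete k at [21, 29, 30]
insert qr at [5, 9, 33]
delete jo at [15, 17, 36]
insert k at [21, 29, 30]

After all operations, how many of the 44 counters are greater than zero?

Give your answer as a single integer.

Step 1: insert n at [6, 34, 38] -> counters=[0,0,0,0,0,0,1,0,0,0,0,0,0,0,0,0,0,0,0,0,0,0,0,0,0,0,0,0,0,0,0,0,0,0,1,0,0,0,1,0,0,0,0,0]
Step 2: insert jo at [15, 17, 36] -> counters=[0,0,0,0,0,0,1,0,0,0,0,0,0,0,0,1,0,1,0,0,0,0,0,0,0,0,0,0,0,0,0,0,0,0,1,0,1,0,1,0,0,0,0,0]
Step 3: insert ly at [4, 9, 37] -> counters=[0,0,0,0,1,0,1,0,0,1,0,0,0,0,0,1,0,1,0,0,0,0,0,0,0,0,0,0,0,0,0,0,0,0,1,0,1,1,1,0,0,0,0,0]
Step 4: insert k at [21, 29, 30] -> counters=[0,0,0,0,1,0,1,0,0,1,0,0,0,0,0,1,0,1,0,0,0,1,0,0,0,0,0,0,0,1,1,0,0,0,1,0,1,1,1,0,0,0,0,0]
Step 5: insert pf at [13, 20, 25] -> counters=[0,0,0,0,1,0,1,0,0,1,0,0,0,1,0,1,0,1,0,0,1,1,0,0,0,1,0,0,0,1,1,0,0,0,1,0,1,1,1,0,0,0,0,0]
Step 6: insert lmb at [1, 24, 27] -> counters=[0,1,0,0,1,0,1,0,0,1,0,0,0,1,0,1,0,1,0,0,1,1,0,0,1,1,0,1,0,1,1,0,0,0,1,0,1,1,1,0,0,0,0,0]
Step 7: insert tt at [24, 30, 37] -> counters=[0,1,0,0,1,0,1,0,0,1,0,0,0,1,0,1,0,1,0,0,1,1,0,0,2,1,0,1,0,1,2,0,0,0,1,0,1,2,1,0,0,0,0,0]
Step 8: insert gzh at [20, 27, 31] -> counters=[0,1,0,0,1,0,1,0,0,1,0,0,0,1,0,1,0,1,0,0,2,1,0,0,2,1,0,2,0,1,2,1,0,0,1,0,1,2,1,0,0,0,0,0]
Step 9: insert qr at [5, 9, 33] -> counters=[0,1,0,0,1,1,1,0,0,2,0,0,0,1,0,1,0,1,0,0,2,1,0,0,2,1,0,2,0,1,2,1,0,1,1,0,1,2,1,0,0,0,0,0]
Step 10: insert i at [3, 6, 10] -> counters=[0,1,0,1,1,1,2,0,0,2,1,0,0,1,0,1,0,1,0,0,2,1,0,0,2,1,0,2,0,1,2,1,0,1,1,0,1,2,1,0,0,0,0,0]
Step 11: insert xq at [20, 25, 27] -> counters=[0,1,0,1,1,1,2,0,0,2,1,0,0,1,0,1,0,1,0,0,3,1,0,0,2,2,0,3,0,1,2,1,0,1,1,0,1,2,1,0,0,0,0,0]
Step 12: insert qr at [5, 9, 33] -> counters=[0,1,0,1,1,2,2,0,0,3,1,0,0,1,0,1,0,1,0,0,3,1,0,0,2,2,0,3,0,1,2,1,0,2,1,0,1,2,1,0,0,0,0,0]
Step 13: delete lmb at [1, 24, 27] -> counters=[0,0,0,1,1,2,2,0,0,3,1,0,0,1,0,1,0,1,0,0,3,1,0,0,1,2,0,2,0,1,2,1,0,2,1,0,1,2,1,0,0,0,0,0]
Step 14: delete gzh at [20, 27, 31] -> counters=[0,0,0,1,1,2,2,0,0,3,1,0,0,1,0,1,0,1,0,0,2,1,0,0,1,2,0,1,0,1,2,0,0,2,1,0,1,2,1,0,0,0,0,0]
Step 15: insert jo at [15, 17, 36] -> counters=[0,0,0,1,1,2,2,0,0,3,1,0,0,1,0,2,0,2,0,0,2,1,0,0,1,2,0,1,0,1,2,0,0,2,1,0,2,2,1,0,0,0,0,0]
Step 16: delete k at [21, 29, 30] -> counters=[0,0,0,1,1,2,2,0,0,3,1,0,0,1,0,2,0,2,0,0,2,0,0,0,1,2,0,1,0,0,1,0,0,2,1,0,2,2,1,0,0,0,0,0]
Step 17: insert qr at [5, 9, 33] -> counters=[0,0,0,1,1,3,2,0,0,4,1,0,0,1,0,2,0,2,0,0,2,0,0,0,1,2,0,1,0,0,1,0,0,3,1,0,2,2,1,0,0,0,0,0]
Step 18: delete jo at [15, 17, 36] -> counters=[0,0,0,1,1,3,2,0,0,4,1,0,0,1,0,1,0,1,0,0,2,0,0,0,1,2,0,1,0,0,1,0,0,3,1,0,1,2,1,0,0,0,0,0]
Step 19: insert k at [21, 29, 30] -> counters=[0,0,0,1,1,3,2,0,0,4,1,0,0,1,0,1,0,1,0,0,2,1,0,0,1,2,0,1,0,1,2,0,0,3,1,0,1,2,1,0,0,0,0,0]
Final counters=[0,0,0,1,1,3,2,0,0,4,1,0,0,1,0,1,0,1,0,0,2,1,0,0,1,2,0,1,0,1,2,0,0,3,1,0,1,2,1,0,0,0,0,0] -> 21 nonzero

Answer: 21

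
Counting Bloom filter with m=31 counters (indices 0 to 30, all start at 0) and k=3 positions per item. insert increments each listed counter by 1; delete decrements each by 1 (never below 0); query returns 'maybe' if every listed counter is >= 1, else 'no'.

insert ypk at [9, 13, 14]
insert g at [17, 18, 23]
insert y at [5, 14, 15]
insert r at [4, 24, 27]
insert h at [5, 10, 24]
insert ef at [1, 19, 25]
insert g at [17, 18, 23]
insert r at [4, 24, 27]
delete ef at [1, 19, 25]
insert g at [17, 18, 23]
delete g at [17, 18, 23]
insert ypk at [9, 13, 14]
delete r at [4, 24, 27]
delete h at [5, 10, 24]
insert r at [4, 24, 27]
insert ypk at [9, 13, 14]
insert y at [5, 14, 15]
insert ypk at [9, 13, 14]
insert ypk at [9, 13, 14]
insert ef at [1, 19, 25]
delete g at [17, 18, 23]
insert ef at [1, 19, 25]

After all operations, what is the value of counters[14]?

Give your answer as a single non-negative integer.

Step 1: insert ypk at [9, 13, 14] -> counters=[0,0,0,0,0,0,0,0,0,1,0,0,0,1,1,0,0,0,0,0,0,0,0,0,0,0,0,0,0,0,0]
Step 2: insert g at [17, 18, 23] -> counters=[0,0,0,0,0,0,0,0,0,1,0,0,0,1,1,0,0,1,1,0,0,0,0,1,0,0,0,0,0,0,0]
Step 3: insert y at [5, 14, 15] -> counters=[0,0,0,0,0,1,0,0,0,1,0,0,0,1,2,1,0,1,1,0,0,0,0,1,0,0,0,0,0,0,0]
Step 4: insert r at [4, 24, 27] -> counters=[0,0,0,0,1,1,0,0,0,1,0,0,0,1,2,1,0,1,1,0,0,0,0,1,1,0,0,1,0,0,0]
Step 5: insert h at [5, 10, 24] -> counters=[0,0,0,0,1,2,0,0,0,1,1,0,0,1,2,1,0,1,1,0,0,0,0,1,2,0,0,1,0,0,0]
Step 6: insert ef at [1, 19, 25] -> counters=[0,1,0,0,1,2,0,0,0,1,1,0,0,1,2,1,0,1,1,1,0,0,0,1,2,1,0,1,0,0,0]
Step 7: insert g at [17, 18, 23] -> counters=[0,1,0,0,1,2,0,0,0,1,1,0,0,1,2,1,0,2,2,1,0,0,0,2,2,1,0,1,0,0,0]
Step 8: insert r at [4, 24, 27] -> counters=[0,1,0,0,2,2,0,0,0,1,1,0,0,1,2,1,0,2,2,1,0,0,0,2,3,1,0,2,0,0,0]
Step 9: delete ef at [1, 19, 25] -> counters=[0,0,0,0,2,2,0,0,0,1,1,0,0,1,2,1,0,2,2,0,0,0,0,2,3,0,0,2,0,0,0]
Step 10: insert g at [17, 18, 23] -> counters=[0,0,0,0,2,2,0,0,0,1,1,0,0,1,2,1,0,3,3,0,0,0,0,3,3,0,0,2,0,0,0]
Step 11: delete g at [17, 18, 23] -> counters=[0,0,0,0,2,2,0,0,0,1,1,0,0,1,2,1,0,2,2,0,0,0,0,2,3,0,0,2,0,0,0]
Step 12: insert ypk at [9, 13, 14] -> counters=[0,0,0,0,2,2,0,0,0,2,1,0,0,2,3,1,0,2,2,0,0,0,0,2,3,0,0,2,0,0,0]
Step 13: delete r at [4, 24, 27] -> counters=[0,0,0,0,1,2,0,0,0,2,1,0,0,2,3,1,0,2,2,0,0,0,0,2,2,0,0,1,0,0,0]
Step 14: delete h at [5, 10, 24] -> counters=[0,0,0,0,1,1,0,0,0,2,0,0,0,2,3,1,0,2,2,0,0,0,0,2,1,0,0,1,0,0,0]
Step 15: insert r at [4, 24, 27] -> counters=[0,0,0,0,2,1,0,0,0,2,0,0,0,2,3,1,0,2,2,0,0,0,0,2,2,0,0,2,0,0,0]
Step 16: insert ypk at [9, 13, 14] -> counters=[0,0,0,0,2,1,0,0,0,3,0,0,0,3,4,1,0,2,2,0,0,0,0,2,2,0,0,2,0,0,0]
Step 17: insert y at [5, 14, 15] -> counters=[0,0,0,0,2,2,0,0,0,3,0,0,0,3,5,2,0,2,2,0,0,0,0,2,2,0,0,2,0,0,0]
Step 18: insert ypk at [9, 13, 14] -> counters=[0,0,0,0,2,2,0,0,0,4,0,0,0,4,6,2,0,2,2,0,0,0,0,2,2,0,0,2,0,0,0]
Step 19: insert ypk at [9, 13, 14] -> counters=[0,0,0,0,2,2,0,0,0,5,0,0,0,5,7,2,0,2,2,0,0,0,0,2,2,0,0,2,0,0,0]
Step 20: insert ef at [1, 19, 25] -> counters=[0,1,0,0,2,2,0,0,0,5,0,0,0,5,7,2,0,2,2,1,0,0,0,2,2,1,0,2,0,0,0]
Step 21: delete g at [17, 18, 23] -> counters=[0,1,0,0,2,2,0,0,0,5,0,0,0,5,7,2,0,1,1,1,0,0,0,1,2,1,0,2,0,0,0]
Step 22: insert ef at [1, 19, 25] -> counters=[0,2,0,0,2,2,0,0,0,5,0,0,0,5,7,2,0,1,1,2,0,0,0,1,2,2,0,2,0,0,0]
Final counters=[0,2,0,0,2,2,0,0,0,5,0,0,0,5,7,2,0,1,1,2,0,0,0,1,2,2,0,2,0,0,0] -> counters[14]=7

Answer: 7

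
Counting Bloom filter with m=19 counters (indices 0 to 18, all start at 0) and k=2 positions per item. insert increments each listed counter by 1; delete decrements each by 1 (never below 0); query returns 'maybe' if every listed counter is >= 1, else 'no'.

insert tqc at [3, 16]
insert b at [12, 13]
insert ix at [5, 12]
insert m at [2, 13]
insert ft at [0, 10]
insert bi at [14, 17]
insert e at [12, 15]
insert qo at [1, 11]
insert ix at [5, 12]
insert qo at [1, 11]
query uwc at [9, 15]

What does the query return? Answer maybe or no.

Answer: no

Derivation:
Step 1: insert tqc at [3, 16] -> counters=[0,0,0,1,0,0,0,0,0,0,0,0,0,0,0,0,1,0,0]
Step 2: insert b at [12, 13] -> counters=[0,0,0,1,0,0,0,0,0,0,0,0,1,1,0,0,1,0,0]
Step 3: insert ix at [5, 12] -> counters=[0,0,0,1,0,1,0,0,0,0,0,0,2,1,0,0,1,0,0]
Step 4: insert m at [2, 13] -> counters=[0,0,1,1,0,1,0,0,0,0,0,0,2,2,0,0,1,0,0]
Step 5: insert ft at [0, 10] -> counters=[1,0,1,1,0,1,0,0,0,0,1,0,2,2,0,0,1,0,0]
Step 6: insert bi at [14, 17] -> counters=[1,0,1,1,0,1,0,0,0,0,1,0,2,2,1,0,1,1,0]
Step 7: insert e at [12, 15] -> counters=[1,0,1,1,0,1,0,0,0,0,1,0,3,2,1,1,1,1,0]
Step 8: insert qo at [1, 11] -> counters=[1,1,1,1,0,1,0,0,0,0,1,1,3,2,1,1,1,1,0]
Step 9: insert ix at [5, 12] -> counters=[1,1,1,1,0,2,0,0,0,0,1,1,4,2,1,1,1,1,0]
Step 10: insert qo at [1, 11] -> counters=[1,2,1,1,0,2,0,0,0,0,1,2,4,2,1,1,1,1,0]
Query uwc: check counters[9]=0 counters[15]=1 -> no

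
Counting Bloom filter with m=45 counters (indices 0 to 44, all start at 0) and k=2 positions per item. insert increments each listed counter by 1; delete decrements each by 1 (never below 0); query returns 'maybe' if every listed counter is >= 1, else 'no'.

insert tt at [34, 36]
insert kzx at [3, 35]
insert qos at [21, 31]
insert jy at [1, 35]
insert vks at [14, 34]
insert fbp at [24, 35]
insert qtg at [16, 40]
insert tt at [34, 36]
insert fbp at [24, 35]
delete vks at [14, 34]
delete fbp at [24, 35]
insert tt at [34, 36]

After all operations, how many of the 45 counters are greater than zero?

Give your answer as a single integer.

Step 1: insert tt at [34, 36] -> counters=[0,0,0,0,0,0,0,0,0,0,0,0,0,0,0,0,0,0,0,0,0,0,0,0,0,0,0,0,0,0,0,0,0,0,1,0,1,0,0,0,0,0,0,0,0]
Step 2: insert kzx at [3, 35] -> counters=[0,0,0,1,0,0,0,0,0,0,0,0,0,0,0,0,0,0,0,0,0,0,0,0,0,0,0,0,0,0,0,0,0,0,1,1,1,0,0,0,0,0,0,0,0]
Step 3: insert qos at [21, 31] -> counters=[0,0,0,1,0,0,0,0,0,0,0,0,0,0,0,0,0,0,0,0,0,1,0,0,0,0,0,0,0,0,0,1,0,0,1,1,1,0,0,0,0,0,0,0,0]
Step 4: insert jy at [1, 35] -> counters=[0,1,0,1,0,0,0,0,0,0,0,0,0,0,0,0,0,0,0,0,0,1,0,0,0,0,0,0,0,0,0,1,0,0,1,2,1,0,0,0,0,0,0,0,0]
Step 5: insert vks at [14, 34] -> counters=[0,1,0,1,0,0,0,0,0,0,0,0,0,0,1,0,0,0,0,0,0,1,0,0,0,0,0,0,0,0,0,1,0,0,2,2,1,0,0,0,0,0,0,0,0]
Step 6: insert fbp at [24, 35] -> counters=[0,1,0,1,0,0,0,0,0,0,0,0,0,0,1,0,0,0,0,0,0,1,0,0,1,0,0,0,0,0,0,1,0,0,2,3,1,0,0,0,0,0,0,0,0]
Step 7: insert qtg at [16, 40] -> counters=[0,1,0,1,0,0,0,0,0,0,0,0,0,0,1,0,1,0,0,0,0,1,0,0,1,0,0,0,0,0,0,1,0,0,2,3,1,0,0,0,1,0,0,0,0]
Step 8: insert tt at [34, 36] -> counters=[0,1,0,1,0,0,0,0,0,0,0,0,0,0,1,0,1,0,0,0,0,1,0,0,1,0,0,0,0,0,0,1,0,0,3,3,2,0,0,0,1,0,0,0,0]
Step 9: insert fbp at [24, 35] -> counters=[0,1,0,1,0,0,0,0,0,0,0,0,0,0,1,0,1,0,0,0,0,1,0,0,2,0,0,0,0,0,0,1,0,0,3,4,2,0,0,0,1,0,0,0,0]
Step 10: delete vks at [14, 34] -> counters=[0,1,0,1,0,0,0,0,0,0,0,0,0,0,0,0,1,0,0,0,0,1,0,0,2,0,0,0,0,0,0,1,0,0,2,4,2,0,0,0,1,0,0,0,0]
Step 11: delete fbp at [24, 35] -> counters=[0,1,0,1,0,0,0,0,0,0,0,0,0,0,0,0,1,0,0,0,0,1,0,0,1,0,0,0,0,0,0,1,0,0,2,3,2,0,0,0,1,0,0,0,0]
Step 12: insert tt at [34, 36] -> counters=[0,1,0,1,0,0,0,0,0,0,0,0,0,0,0,0,1,0,0,0,0,1,0,0,1,0,0,0,0,0,0,1,0,0,3,3,3,0,0,0,1,0,0,0,0]
Final counters=[0,1,0,1,0,0,0,0,0,0,0,0,0,0,0,0,1,0,0,0,0,1,0,0,1,0,0,0,0,0,0,1,0,0,3,3,3,0,0,0,1,0,0,0,0] -> 10 nonzero

Answer: 10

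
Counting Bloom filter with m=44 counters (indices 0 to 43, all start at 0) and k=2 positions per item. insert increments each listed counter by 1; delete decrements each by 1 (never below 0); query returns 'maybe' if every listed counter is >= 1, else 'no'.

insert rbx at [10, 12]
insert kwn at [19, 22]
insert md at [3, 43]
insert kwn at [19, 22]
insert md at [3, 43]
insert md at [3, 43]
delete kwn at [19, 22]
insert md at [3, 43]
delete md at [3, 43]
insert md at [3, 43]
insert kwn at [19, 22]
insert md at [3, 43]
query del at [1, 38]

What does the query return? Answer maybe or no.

Step 1: insert rbx at [10, 12] -> counters=[0,0,0,0,0,0,0,0,0,0,1,0,1,0,0,0,0,0,0,0,0,0,0,0,0,0,0,0,0,0,0,0,0,0,0,0,0,0,0,0,0,0,0,0]
Step 2: insert kwn at [19, 22] -> counters=[0,0,0,0,0,0,0,0,0,0,1,0,1,0,0,0,0,0,0,1,0,0,1,0,0,0,0,0,0,0,0,0,0,0,0,0,0,0,0,0,0,0,0,0]
Step 3: insert md at [3, 43] -> counters=[0,0,0,1,0,0,0,0,0,0,1,0,1,0,0,0,0,0,0,1,0,0,1,0,0,0,0,0,0,0,0,0,0,0,0,0,0,0,0,0,0,0,0,1]
Step 4: insert kwn at [19, 22] -> counters=[0,0,0,1,0,0,0,0,0,0,1,0,1,0,0,0,0,0,0,2,0,0,2,0,0,0,0,0,0,0,0,0,0,0,0,0,0,0,0,0,0,0,0,1]
Step 5: insert md at [3, 43] -> counters=[0,0,0,2,0,0,0,0,0,0,1,0,1,0,0,0,0,0,0,2,0,0,2,0,0,0,0,0,0,0,0,0,0,0,0,0,0,0,0,0,0,0,0,2]
Step 6: insert md at [3, 43] -> counters=[0,0,0,3,0,0,0,0,0,0,1,0,1,0,0,0,0,0,0,2,0,0,2,0,0,0,0,0,0,0,0,0,0,0,0,0,0,0,0,0,0,0,0,3]
Step 7: delete kwn at [19, 22] -> counters=[0,0,0,3,0,0,0,0,0,0,1,0,1,0,0,0,0,0,0,1,0,0,1,0,0,0,0,0,0,0,0,0,0,0,0,0,0,0,0,0,0,0,0,3]
Step 8: insert md at [3, 43] -> counters=[0,0,0,4,0,0,0,0,0,0,1,0,1,0,0,0,0,0,0,1,0,0,1,0,0,0,0,0,0,0,0,0,0,0,0,0,0,0,0,0,0,0,0,4]
Step 9: delete md at [3, 43] -> counters=[0,0,0,3,0,0,0,0,0,0,1,0,1,0,0,0,0,0,0,1,0,0,1,0,0,0,0,0,0,0,0,0,0,0,0,0,0,0,0,0,0,0,0,3]
Step 10: insert md at [3, 43] -> counters=[0,0,0,4,0,0,0,0,0,0,1,0,1,0,0,0,0,0,0,1,0,0,1,0,0,0,0,0,0,0,0,0,0,0,0,0,0,0,0,0,0,0,0,4]
Step 11: insert kwn at [19, 22] -> counters=[0,0,0,4,0,0,0,0,0,0,1,0,1,0,0,0,0,0,0,2,0,0,2,0,0,0,0,0,0,0,0,0,0,0,0,0,0,0,0,0,0,0,0,4]
Step 12: insert md at [3, 43] -> counters=[0,0,0,5,0,0,0,0,0,0,1,0,1,0,0,0,0,0,0,2,0,0,2,0,0,0,0,0,0,0,0,0,0,0,0,0,0,0,0,0,0,0,0,5]
Query del: check counters[1]=0 counters[38]=0 -> no

Answer: no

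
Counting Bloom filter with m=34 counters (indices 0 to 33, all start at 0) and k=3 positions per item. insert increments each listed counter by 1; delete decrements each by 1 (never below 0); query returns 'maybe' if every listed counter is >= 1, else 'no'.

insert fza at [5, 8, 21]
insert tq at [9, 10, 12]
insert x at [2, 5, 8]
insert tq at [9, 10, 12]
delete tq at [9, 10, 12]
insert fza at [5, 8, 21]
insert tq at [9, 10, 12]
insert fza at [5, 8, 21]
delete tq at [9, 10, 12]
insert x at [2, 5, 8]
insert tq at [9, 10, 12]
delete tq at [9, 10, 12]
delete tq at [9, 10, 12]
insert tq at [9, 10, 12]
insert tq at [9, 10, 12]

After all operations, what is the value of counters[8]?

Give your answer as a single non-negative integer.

Answer: 5

Derivation:
Step 1: insert fza at [5, 8, 21] -> counters=[0,0,0,0,0,1,0,0,1,0,0,0,0,0,0,0,0,0,0,0,0,1,0,0,0,0,0,0,0,0,0,0,0,0]
Step 2: insert tq at [9, 10, 12] -> counters=[0,0,0,0,0,1,0,0,1,1,1,0,1,0,0,0,0,0,0,0,0,1,0,0,0,0,0,0,0,0,0,0,0,0]
Step 3: insert x at [2, 5, 8] -> counters=[0,0,1,0,0,2,0,0,2,1,1,0,1,0,0,0,0,0,0,0,0,1,0,0,0,0,0,0,0,0,0,0,0,0]
Step 4: insert tq at [9, 10, 12] -> counters=[0,0,1,0,0,2,0,0,2,2,2,0,2,0,0,0,0,0,0,0,0,1,0,0,0,0,0,0,0,0,0,0,0,0]
Step 5: delete tq at [9, 10, 12] -> counters=[0,0,1,0,0,2,0,0,2,1,1,0,1,0,0,0,0,0,0,0,0,1,0,0,0,0,0,0,0,0,0,0,0,0]
Step 6: insert fza at [5, 8, 21] -> counters=[0,0,1,0,0,3,0,0,3,1,1,0,1,0,0,0,0,0,0,0,0,2,0,0,0,0,0,0,0,0,0,0,0,0]
Step 7: insert tq at [9, 10, 12] -> counters=[0,0,1,0,0,3,0,0,3,2,2,0,2,0,0,0,0,0,0,0,0,2,0,0,0,0,0,0,0,0,0,0,0,0]
Step 8: insert fza at [5, 8, 21] -> counters=[0,0,1,0,0,4,0,0,4,2,2,0,2,0,0,0,0,0,0,0,0,3,0,0,0,0,0,0,0,0,0,0,0,0]
Step 9: delete tq at [9, 10, 12] -> counters=[0,0,1,0,0,4,0,0,4,1,1,0,1,0,0,0,0,0,0,0,0,3,0,0,0,0,0,0,0,0,0,0,0,0]
Step 10: insert x at [2, 5, 8] -> counters=[0,0,2,0,0,5,0,0,5,1,1,0,1,0,0,0,0,0,0,0,0,3,0,0,0,0,0,0,0,0,0,0,0,0]
Step 11: insert tq at [9, 10, 12] -> counters=[0,0,2,0,0,5,0,0,5,2,2,0,2,0,0,0,0,0,0,0,0,3,0,0,0,0,0,0,0,0,0,0,0,0]
Step 12: delete tq at [9, 10, 12] -> counters=[0,0,2,0,0,5,0,0,5,1,1,0,1,0,0,0,0,0,0,0,0,3,0,0,0,0,0,0,0,0,0,0,0,0]
Step 13: delete tq at [9, 10, 12] -> counters=[0,0,2,0,0,5,0,0,5,0,0,0,0,0,0,0,0,0,0,0,0,3,0,0,0,0,0,0,0,0,0,0,0,0]
Step 14: insert tq at [9, 10, 12] -> counters=[0,0,2,0,0,5,0,0,5,1,1,0,1,0,0,0,0,0,0,0,0,3,0,0,0,0,0,0,0,0,0,0,0,0]
Step 15: insert tq at [9, 10, 12] -> counters=[0,0,2,0,0,5,0,0,5,2,2,0,2,0,0,0,0,0,0,0,0,3,0,0,0,0,0,0,0,0,0,0,0,0]
Final counters=[0,0,2,0,0,5,0,0,5,2,2,0,2,0,0,0,0,0,0,0,0,3,0,0,0,0,0,0,0,0,0,0,0,0] -> counters[8]=5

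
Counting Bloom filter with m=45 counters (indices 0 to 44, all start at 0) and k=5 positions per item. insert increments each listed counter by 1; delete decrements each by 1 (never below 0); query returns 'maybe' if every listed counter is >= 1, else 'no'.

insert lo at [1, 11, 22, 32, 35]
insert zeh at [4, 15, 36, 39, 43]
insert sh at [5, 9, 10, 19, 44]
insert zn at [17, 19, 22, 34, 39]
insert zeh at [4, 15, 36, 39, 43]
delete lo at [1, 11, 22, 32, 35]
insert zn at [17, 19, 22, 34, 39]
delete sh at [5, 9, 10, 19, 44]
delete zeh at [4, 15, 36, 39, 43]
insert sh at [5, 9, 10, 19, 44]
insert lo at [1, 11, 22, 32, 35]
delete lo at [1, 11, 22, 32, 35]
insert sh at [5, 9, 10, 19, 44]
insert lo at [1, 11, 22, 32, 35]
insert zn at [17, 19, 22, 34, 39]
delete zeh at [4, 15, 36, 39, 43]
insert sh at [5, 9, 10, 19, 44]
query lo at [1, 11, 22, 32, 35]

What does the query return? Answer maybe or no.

Answer: maybe

Derivation:
Step 1: insert lo at [1, 11, 22, 32, 35] -> counters=[0,1,0,0,0,0,0,0,0,0,0,1,0,0,0,0,0,0,0,0,0,0,1,0,0,0,0,0,0,0,0,0,1,0,0,1,0,0,0,0,0,0,0,0,0]
Step 2: insert zeh at [4, 15, 36, 39, 43] -> counters=[0,1,0,0,1,0,0,0,0,0,0,1,0,0,0,1,0,0,0,0,0,0,1,0,0,0,0,0,0,0,0,0,1,0,0,1,1,0,0,1,0,0,0,1,0]
Step 3: insert sh at [5, 9, 10, 19, 44] -> counters=[0,1,0,0,1,1,0,0,0,1,1,1,0,0,0,1,0,0,0,1,0,0,1,0,0,0,0,0,0,0,0,0,1,0,0,1,1,0,0,1,0,0,0,1,1]
Step 4: insert zn at [17, 19, 22, 34, 39] -> counters=[0,1,0,0,1,1,0,0,0,1,1,1,0,0,0,1,0,1,0,2,0,0,2,0,0,0,0,0,0,0,0,0,1,0,1,1,1,0,0,2,0,0,0,1,1]
Step 5: insert zeh at [4, 15, 36, 39, 43] -> counters=[0,1,0,0,2,1,0,0,0,1,1,1,0,0,0,2,0,1,0,2,0,0,2,0,0,0,0,0,0,0,0,0,1,0,1,1,2,0,0,3,0,0,0,2,1]
Step 6: delete lo at [1, 11, 22, 32, 35] -> counters=[0,0,0,0,2,1,0,0,0,1,1,0,0,0,0,2,0,1,0,2,0,0,1,0,0,0,0,0,0,0,0,0,0,0,1,0,2,0,0,3,0,0,0,2,1]
Step 7: insert zn at [17, 19, 22, 34, 39] -> counters=[0,0,0,0,2,1,0,0,0,1,1,0,0,0,0,2,0,2,0,3,0,0,2,0,0,0,0,0,0,0,0,0,0,0,2,0,2,0,0,4,0,0,0,2,1]
Step 8: delete sh at [5, 9, 10, 19, 44] -> counters=[0,0,0,0,2,0,0,0,0,0,0,0,0,0,0,2,0,2,0,2,0,0,2,0,0,0,0,0,0,0,0,0,0,0,2,0,2,0,0,4,0,0,0,2,0]
Step 9: delete zeh at [4, 15, 36, 39, 43] -> counters=[0,0,0,0,1,0,0,0,0,0,0,0,0,0,0,1,0,2,0,2,0,0,2,0,0,0,0,0,0,0,0,0,0,0,2,0,1,0,0,3,0,0,0,1,0]
Step 10: insert sh at [5, 9, 10, 19, 44] -> counters=[0,0,0,0,1,1,0,0,0,1,1,0,0,0,0,1,0,2,0,3,0,0,2,0,0,0,0,0,0,0,0,0,0,0,2,0,1,0,0,3,0,0,0,1,1]
Step 11: insert lo at [1, 11, 22, 32, 35] -> counters=[0,1,0,0,1,1,0,0,0,1,1,1,0,0,0,1,0,2,0,3,0,0,3,0,0,0,0,0,0,0,0,0,1,0,2,1,1,0,0,3,0,0,0,1,1]
Step 12: delete lo at [1, 11, 22, 32, 35] -> counters=[0,0,0,0,1,1,0,0,0,1,1,0,0,0,0,1,0,2,0,3,0,0,2,0,0,0,0,0,0,0,0,0,0,0,2,0,1,0,0,3,0,0,0,1,1]
Step 13: insert sh at [5, 9, 10, 19, 44] -> counters=[0,0,0,0,1,2,0,0,0,2,2,0,0,0,0,1,0,2,0,4,0,0,2,0,0,0,0,0,0,0,0,0,0,0,2,0,1,0,0,3,0,0,0,1,2]
Step 14: insert lo at [1, 11, 22, 32, 35] -> counters=[0,1,0,0,1,2,0,0,0,2,2,1,0,0,0,1,0,2,0,4,0,0,3,0,0,0,0,0,0,0,0,0,1,0,2,1,1,0,0,3,0,0,0,1,2]
Step 15: insert zn at [17, 19, 22, 34, 39] -> counters=[0,1,0,0,1,2,0,0,0,2,2,1,0,0,0,1,0,3,0,5,0,0,4,0,0,0,0,0,0,0,0,0,1,0,3,1,1,0,0,4,0,0,0,1,2]
Step 16: delete zeh at [4, 15, 36, 39, 43] -> counters=[0,1,0,0,0,2,0,0,0,2,2,1,0,0,0,0,0,3,0,5,0,0,4,0,0,0,0,0,0,0,0,0,1,0,3,1,0,0,0,3,0,0,0,0,2]
Step 17: insert sh at [5, 9, 10, 19, 44] -> counters=[0,1,0,0,0,3,0,0,0,3,3,1,0,0,0,0,0,3,0,6,0,0,4,0,0,0,0,0,0,0,0,0,1,0,3,1,0,0,0,3,0,0,0,0,3]
Query lo: check counters[1]=1 counters[11]=1 counters[22]=4 counters[32]=1 counters[35]=1 -> maybe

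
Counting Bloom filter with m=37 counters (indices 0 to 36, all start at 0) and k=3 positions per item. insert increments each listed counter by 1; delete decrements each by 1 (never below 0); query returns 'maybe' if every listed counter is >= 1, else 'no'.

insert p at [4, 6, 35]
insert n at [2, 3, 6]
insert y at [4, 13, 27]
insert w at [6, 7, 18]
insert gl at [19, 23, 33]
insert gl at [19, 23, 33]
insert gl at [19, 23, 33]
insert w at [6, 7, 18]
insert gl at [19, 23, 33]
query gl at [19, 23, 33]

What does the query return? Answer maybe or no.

Answer: maybe

Derivation:
Step 1: insert p at [4, 6, 35] -> counters=[0,0,0,0,1,0,1,0,0,0,0,0,0,0,0,0,0,0,0,0,0,0,0,0,0,0,0,0,0,0,0,0,0,0,0,1,0]
Step 2: insert n at [2, 3, 6] -> counters=[0,0,1,1,1,0,2,0,0,0,0,0,0,0,0,0,0,0,0,0,0,0,0,0,0,0,0,0,0,0,0,0,0,0,0,1,0]
Step 3: insert y at [4, 13, 27] -> counters=[0,0,1,1,2,0,2,0,0,0,0,0,0,1,0,0,0,0,0,0,0,0,0,0,0,0,0,1,0,0,0,0,0,0,0,1,0]
Step 4: insert w at [6, 7, 18] -> counters=[0,0,1,1,2,0,3,1,0,0,0,0,0,1,0,0,0,0,1,0,0,0,0,0,0,0,0,1,0,0,0,0,0,0,0,1,0]
Step 5: insert gl at [19, 23, 33] -> counters=[0,0,1,1,2,0,3,1,0,0,0,0,0,1,0,0,0,0,1,1,0,0,0,1,0,0,0,1,0,0,0,0,0,1,0,1,0]
Step 6: insert gl at [19, 23, 33] -> counters=[0,0,1,1,2,0,3,1,0,0,0,0,0,1,0,0,0,0,1,2,0,0,0,2,0,0,0,1,0,0,0,0,0,2,0,1,0]
Step 7: insert gl at [19, 23, 33] -> counters=[0,0,1,1,2,0,3,1,0,0,0,0,0,1,0,0,0,0,1,3,0,0,0,3,0,0,0,1,0,0,0,0,0,3,0,1,0]
Step 8: insert w at [6, 7, 18] -> counters=[0,0,1,1,2,0,4,2,0,0,0,0,0,1,0,0,0,0,2,3,0,0,0,3,0,0,0,1,0,0,0,0,0,3,0,1,0]
Step 9: insert gl at [19, 23, 33] -> counters=[0,0,1,1,2,0,4,2,0,0,0,0,0,1,0,0,0,0,2,4,0,0,0,4,0,0,0,1,0,0,0,0,0,4,0,1,0]
Query gl: check counters[19]=4 counters[23]=4 counters[33]=4 -> maybe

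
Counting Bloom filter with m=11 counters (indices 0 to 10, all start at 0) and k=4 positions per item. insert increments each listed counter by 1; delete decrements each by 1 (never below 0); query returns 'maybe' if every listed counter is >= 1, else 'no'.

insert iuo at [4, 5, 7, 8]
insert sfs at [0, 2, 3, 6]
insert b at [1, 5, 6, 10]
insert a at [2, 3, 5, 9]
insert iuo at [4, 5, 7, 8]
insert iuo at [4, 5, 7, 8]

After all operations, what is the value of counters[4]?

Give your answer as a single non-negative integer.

Answer: 3

Derivation:
Step 1: insert iuo at [4, 5, 7, 8] -> counters=[0,0,0,0,1,1,0,1,1,0,0]
Step 2: insert sfs at [0, 2, 3, 6] -> counters=[1,0,1,1,1,1,1,1,1,0,0]
Step 3: insert b at [1, 5, 6, 10] -> counters=[1,1,1,1,1,2,2,1,1,0,1]
Step 4: insert a at [2, 3, 5, 9] -> counters=[1,1,2,2,1,3,2,1,1,1,1]
Step 5: insert iuo at [4, 5, 7, 8] -> counters=[1,1,2,2,2,4,2,2,2,1,1]
Step 6: insert iuo at [4, 5, 7, 8] -> counters=[1,1,2,2,3,5,2,3,3,1,1]
Final counters=[1,1,2,2,3,5,2,3,3,1,1] -> counters[4]=3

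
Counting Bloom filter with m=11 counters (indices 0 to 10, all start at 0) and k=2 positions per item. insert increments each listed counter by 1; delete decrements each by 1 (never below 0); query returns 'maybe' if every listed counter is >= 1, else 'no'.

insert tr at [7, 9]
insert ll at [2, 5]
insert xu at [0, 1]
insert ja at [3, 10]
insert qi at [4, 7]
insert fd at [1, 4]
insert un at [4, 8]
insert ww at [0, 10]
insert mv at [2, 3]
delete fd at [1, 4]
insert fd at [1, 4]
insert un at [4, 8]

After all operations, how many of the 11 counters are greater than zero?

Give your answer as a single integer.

Answer: 10

Derivation:
Step 1: insert tr at [7, 9] -> counters=[0,0,0,0,0,0,0,1,0,1,0]
Step 2: insert ll at [2, 5] -> counters=[0,0,1,0,0,1,0,1,0,1,0]
Step 3: insert xu at [0, 1] -> counters=[1,1,1,0,0,1,0,1,0,1,0]
Step 4: insert ja at [3, 10] -> counters=[1,1,1,1,0,1,0,1,0,1,1]
Step 5: insert qi at [4, 7] -> counters=[1,1,1,1,1,1,0,2,0,1,1]
Step 6: insert fd at [1, 4] -> counters=[1,2,1,1,2,1,0,2,0,1,1]
Step 7: insert un at [4, 8] -> counters=[1,2,1,1,3,1,0,2,1,1,1]
Step 8: insert ww at [0, 10] -> counters=[2,2,1,1,3,1,0,2,1,1,2]
Step 9: insert mv at [2, 3] -> counters=[2,2,2,2,3,1,0,2,1,1,2]
Step 10: delete fd at [1, 4] -> counters=[2,1,2,2,2,1,0,2,1,1,2]
Step 11: insert fd at [1, 4] -> counters=[2,2,2,2,3,1,0,2,1,1,2]
Step 12: insert un at [4, 8] -> counters=[2,2,2,2,4,1,0,2,2,1,2]
Final counters=[2,2,2,2,4,1,0,2,2,1,2] -> 10 nonzero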